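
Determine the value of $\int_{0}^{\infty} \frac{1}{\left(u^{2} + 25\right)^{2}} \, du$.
$\frac{\pi}{500}$

Recall the elementary integral
$$J(a) = \int_{0}^{\infty} \frac{1}{a^{2} + u^{2}} \, du = \frac{\pi}{2 a}.$$

Differentiating under the integral sign with respect to $a$,
$$\frac{dJ}{da} = \int_{0}^{\infty} - \frac{2 a}{\left(a^{2} + u^{2}\right)^{2}} \, du = - \frac{\pi}{2 a^{2}},$$
so $\int_{0}^{\infty} \frac{1}{\left(a^{2} + u^{2}\right)^{2}} \, du = \frac{\pi}{4 a^{3}}$.

Setting $a = 5$:
$$I = \frac{\pi}{500}.$$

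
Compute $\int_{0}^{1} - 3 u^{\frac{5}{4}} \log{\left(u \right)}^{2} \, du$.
$- \frac{128}{243}$

Begin with the known integral
$$J(a) = \int_{0}^{1} - 3 u^{a} \, du = - \frac{3}{a + 1}.$$

Differentiating under the integral sign brings down a factor of $\ln u$:
$$\frac{dJ}{da} = \int_{0}^{1} - 3 u^{a} \log{\left(u \right)} \, du = \frac{3}{\left(a + 1\right)^{2}}.$$

Repeating twice in total — each differentiation brings down another $\ln u$ — gives
$$\frac{d^{2}J}{da^{2}} = \int_{0}^{1} - 3 u^{a} \log{\left(u \right)}^{2} \, du = - \frac{6}{\left(a + 1\right)^{3}},$$
and the integrand here is exactly the target integrand, so $I = - \frac{6}{\left(a + 1\right)^{3}}$.

Setting $a = \frac{5}{4}$:
$$I = - \frac{128}{243}.$$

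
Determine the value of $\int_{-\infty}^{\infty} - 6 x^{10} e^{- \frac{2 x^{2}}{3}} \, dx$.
$- \frac{688905 \sqrt{6} \sqrt{\pi}}{1024}$

Consider the simpler parametrised integral
$$J(a) = \int_{-\infty}^{\infty} - 6 e^{- a x^{2}} \, dx = - \frac{6 \sqrt{\pi}}{\sqrt{a}}.$$

Differentiating under the integral sign brings down a factor of $(-x^2)$:
$$\frac{dJ}{da} = \int_{-\infty}^{\infty} 6 x^{2} e^{- a x^{2}} \, dx = \frac{3 \sqrt{\pi}}{a^{\frac{3}{2}}}.$$

Repeating $5$ times in total — each differentiation brings down another $(-x^2)$ — gives
$$\frac{d^{5}J}{da^{5}} = \int_{-\infty}^{\infty} 6 x^{10} e^{- a x^{2}} \, dx = \frac{2835 \sqrt{\pi}}{16 a^{\frac{11}{2}}},$$
and the integrand here is $(-1)^{5}$ times the target integrand, so $I = (-1)^{5}\,\frac{d^{5}J}{da^{5}} = - \frac{2835 \sqrt{\pi}}{16 a^{\frac{11}{2}}}$.

Setting $a = \frac{2}{3}$:
$$I = - \frac{688905 \sqrt{6} \sqrt{\pi}}{1024}.$$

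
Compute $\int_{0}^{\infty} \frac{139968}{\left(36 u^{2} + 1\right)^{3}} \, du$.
$4374 \pi$

Recall the elementary integral
$$J(a) = \int_{0}^{\infty} \frac{3}{a^{2} + u^{2}} \, du = \frac{3 \pi}{2 a}.$$

Differentiating under the integral sign with respect to $a$,
$$\frac{dJ}{da} = \int_{0}^{\infty} - \frac{6 a}{\left(a^{2} + u^{2}\right)^{2}} \, du = - \frac{3 \pi}{2 a^{2}},$$
so $\int_{0}^{\infty} \frac{3}{\left(a^{2} + u^{2}\right)^{2}} \, du = \frac{3 \pi}{4 a^{3}}$.

Repeating — each differentiation of $1/(u^2+a^2)^j$ produces $-2ja/(u^2+a^2)^{j+1}$ — and dividing through by $-2ja$ at each step yields, after $2$ differentiations in total,
$$\int_{0}^{\infty} \frac{3}{\left(a^{2} + u^{2}\right)^{3}} \, du = \frac{9 \pi}{16 a^{5}}.$$

Setting $a = \frac{1}{6}$:
$$I = 4374 \pi.$$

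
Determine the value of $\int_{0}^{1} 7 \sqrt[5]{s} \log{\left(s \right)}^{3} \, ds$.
$- \frac{4375}{216}$

Consider the simpler parametrised integral
$$J(a) = \int_{0}^{1} 7 s^{a} \, ds = \frac{7}{a + 1}.$$

Differentiating under the integral sign brings down a factor of $\ln s$:
$$\frac{dJ}{da} = \int_{0}^{1} 7 s^{a} \log{\left(s \right)} \, ds = - \frac{7}{\left(a + 1\right)^{2}}.$$

Repeating $3$ times in total — each differentiation brings down another $\ln s$ — gives
$$\frac{d^{3}J}{da^{3}} = \int_{0}^{1} 7 s^{a} \log{\left(s \right)}^{3} \, ds = - \frac{42}{\left(a + 1\right)^{4}},$$
and the integrand here is exactly the target integrand, so $I = - \frac{42}{\left(a + 1\right)^{4}}$.

Setting $a = \frac{1}{5}$:
$$I = - \frac{4375}{216}.$$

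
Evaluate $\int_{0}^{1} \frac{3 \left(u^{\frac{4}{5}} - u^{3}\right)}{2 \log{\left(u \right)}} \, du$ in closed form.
$\log{\left(\frac{27 \sqrt{5}}{200} \right)}$

Replace the exponent $\frac{4}{5}$ by a parameter $a$: let $I(a) = \int_{0}^{1} \frac{3 \left(- u^{3} + u^{a}\right)}{2 \log{\left(u \right)}} \, du$.

Since $\dfrac{\partial}{\partial a}\,u^{a} = u^{a} \ln u$, the $\ln u$ in the denominator cancels and
$$\frac{dI}{da} = \int_{0}^{1} \frac{3}{2} u^{a} \, du = \frac{3}{2} \left[\frac{u^{a+1}}{a+1}\right]_0^1 = \frac{3}{2 \left(a + 1\right)}.$$

Integrating with respect to $a$ gives $I(a) = \log{\left(\frac{\left(a + 1\right)^{\frac{3}{2}}}{8} \right)} + C$.

At $a = 3$ the integrand is identically $0$, so $I(3) = 0$. The closed form gives $0$, hence $C = 0$.

Setting $a = \frac{4}{5}$:
$$I = \log{\left(\frac{27 \sqrt{5}}{200} \right)}.$$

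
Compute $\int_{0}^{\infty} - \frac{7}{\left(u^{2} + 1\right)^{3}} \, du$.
$- \frac{21 \pi}{16}$

Recall the elementary integral
$$J(a) = \int_{0}^{\infty} - \frac{7}{a^{2} + u^{2}} \, du = - \frac{7 \pi}{2 a}.$$

Differentiating under the integral sign with respect to $a$,
$$\frac{dJ}{da} = \int_{0}^{\infty} \frac{14 a}{\left(a^{2} + u^{2}\right)^{2}} \, du = \frac{7 \pi}{2 a^{2}},$$
so $\int_{0}^{\infty} - \frac{7}{\left(a^{2} + u^{2}\right)^{2}} \, du = - \frac{7 \pi}{4 a^{3}}$.

Repeating — each differentiation of $1/(u^2+a^2)^j$ produces $-2ja/(u^2+a^2)^{j+1}$ — and dividing through by $-2ja$ at each step yields, after $2$ differentiations in total,
$$\int_{0}^{\infty} - \frac{7}{\left(a^{2} + u^{2}\right)^{3}} \, du = - \frac{21 \pi}{16 a^{5}}.$$

Setting $a = 1$:
$$I = - \frac{21 \pi}{16}.$$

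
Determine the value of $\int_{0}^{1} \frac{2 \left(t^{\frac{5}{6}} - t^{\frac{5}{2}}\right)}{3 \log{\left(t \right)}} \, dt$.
$\log{\left(\frac{11^{\frac{2}{3}} \sqrt[3]{21}}{21} \right)}$

Replace the exponent $\frac{5}{2}$ by a parameter $a$: let $I(a) = \int_{0}^{1} \frac{2 \left(t^{\frac{5}{6}} - t^{a}\right)}{3 \log{\left(t \right)}} \, dt$.

Since $\dfrac{\partial}{\partial a}\,t^{a} = t^{a} \ln t$, the $\ln t$ in the denominator cancels and
$$\frac{dI}{da} = \int_{0}^{1} - \frac{2}{3} t^{a} \, dt = - \frac{2}{3} \left[\frac{t^{a+1}}{a+1}\right]_0^1 = - \frac{2}{3 a + 3}.$$

Integrating with respect to $a$ gives $I(a) = - \frac{2 \log{\left(a + 1 \right)}}{3} - \frac{2 \log{\left(6 \right)}}{3} + \frac{2 \log{\left(11 \right)}}{3} + C$.

At $a = \frac{5}{6}$ the integrand is identically $0$, so $I(\frac{5}{6}) = 0$. The closed form gives $0$, hence $C = 0$.

Setting $a = \frac{5}{2}$:
$$I = \log{\left(\frac{11^{\frac{2}{3}} \sqrt[3]{21}}{21} \right)}.$$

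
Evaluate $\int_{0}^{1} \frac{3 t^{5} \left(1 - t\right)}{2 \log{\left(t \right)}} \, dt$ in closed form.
$\log{\left(\frac{6 \sqrt{42}}{49} \right)}$

Replace the exponent $6$ by a parameter $a$: let $I(a) = \int_{0}^{1} \frac{3 \left(t^{5} - t^{a}\right)}{2 \log{\left(t \right)}} \, dt$.

Since $\dfrac{\partial}{\partial a}\,t^{a} = t^{a} \ln t$, the $\ln t$ in the denominator cancels and
$$\frac{dI}{da} = \int_{0}^{1} - \frac{3}{2} t^{a} \, dt = - \frac{3}{2} \left[\frac{t^{a+1}}{a+1}\right]_0^1 = - \frac{3}{2 a + 2}.$$

Integrating with respect to $a$ gives $I(a) = - \frac{3 \log{\left(a + 1 \right)}}{2} + \frac{3 \log{\left(6 \right)}}{2} + C$.

At $a = 5$ the integrand is identically $0$, so $I(5) = 0$. The closed form gives $0$, hence $C = 0$.

Setting $a = 6$:
$$I = \log{\left(\frac{6 \sqrt{42}}{49} \right)}.$$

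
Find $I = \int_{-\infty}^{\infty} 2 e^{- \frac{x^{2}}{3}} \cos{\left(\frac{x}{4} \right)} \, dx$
$\frac{2 \sqrt{3} \sqrt{\pi}}{e^{\frac{3}{64}}}$

Define $I(b) = \int_{-\infty}^{\infty} 2 e^{- \frac{x^{2}}{3}} \cos{\left(b x \right)} \, dx$.

Differentiating under the integral sign,
$$I'(b) = \int_{-\infty}^{\infty} - 2 x e^{- \frac{x^{2}}{3}} \sin{\left(b x \right)} \, dx.$$

Integrate $\int_{-\infty}^{\infty} x \sin(b x)\, e^{- \frac{x^{2}}{3}}\, dx$ by parts with $u = \sin(b x)$ and $dv = x\, e^{- \frac{x^{2}}{3}}\, dx$, giving $v = - \frac{3 e^{- \frac{x^{2}}{3}}}{2}$. The boundary term vanishes and
$$\int_{-\infty}^{\infty} x \sin(b x)\, e^{- \frac{x^{2}}{3}}\, dx = \frac{3 b}{2} \int_{-\infty}^{\infty} \cos(b x)\, e^{- \frac{x^{2}}{3}}\, dx,$$
so $I'(b) = - \frac{3 b}{2}\, I(b)$.

This is a separable first-order ODE; solving with the initial condition $I(0) = \int_{-\infty}^{\infty} 2 e^{- \frac{x^{2}}{3}}\,dx = 2 \sqrt{3} \sqrt{\pi}$ gives
$$I(b) = 2 \sqrt{3} \sqrt{\pi} e^{- \frac{3 b^{2}}{4}}.$$

Setting $b = \frac{1}{4}$:
$$I = \frac{2 \sqrt{3} \sqrt{\pi}}{e^{\frac{3}{64}}}.$$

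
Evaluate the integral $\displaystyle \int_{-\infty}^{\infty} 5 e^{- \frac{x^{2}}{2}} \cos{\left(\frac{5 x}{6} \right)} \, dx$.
$\frac{5 \sqrt{2} \sqrt{\pi}}{e^{\frac{25}{72}}}$

Treat the cosine frequency as a parameter and define $I(b) = \int_{-\infty}^{\infty} 5 e^{- \frac{x^{2}}{2}} \cos{\left(b x \right)} \, dx$.

Differentiating under the integral sign,
$$I'(b) = \int_{-\infty}^{\infty} - 5 x e^{- \frac{x^{2}}{2}} \sin{\left(b x \right)} \, dx.$$

Integrate $\int_{-\infty}^{\infty} x \sin(b x)\, e^{- \frac{x^{2}}{2}}\, dx$ by parts with $u = \sin(b x)$ and $dv = x\, e^{- \frac{x^{2}}{2}}\, dx$, giving $v = - e^{- \frac{x^{2}}{2}}$. The boundary term vanishes and
$$\int_{-\infty}^{\infty} x \sin(b x)\, e^{- \frac{x^{2}}{2}}\, dx = b \int_{-\infty}^{\infty} \cos(b x)\, e^{- \frac{x^{2}}{2}}\, dx,$$
so $I'(b) = - b\, I(b)$.

This is a separable first-order ODE; solving with the initial condition $I(0) = \int_{-\infty}^{\infty} 5 e^{- \frac{x^{2}}{2}}\,dx = 5 \sqrt{2} \sqrt{\pi}$ gives
$$I(b) = 5 \sqrt{2} \sqrt{\pi} e^{- \frac{b^{2}}{2}}.$$

Setting $b = \frac{5}{6}$:
$$I = \frac{5 \sqrt{2} \sqrt{\pi}}{e^{\frac{25}{72}}}.$$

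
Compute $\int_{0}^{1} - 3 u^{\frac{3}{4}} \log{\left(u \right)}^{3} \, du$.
$\frac{4608}{2401}$

Start from the elementary integral
$$J(a) = \int_{0}^{1} - 3 u^{a} \, du = - \frac{3}{a + 1}.$$

Differentiating under the integral sign brings down a factor of $\ln u$:
$$\frac{dJ}{da} = \int_{0}^{1} - 3 u^{a} \log{\left(u \right)} \, du = \frac{3}{\left(a + 1\right)^{2}}.$$

Repeating $3$ times in total — each differentiation brings down another $\ln u$ — gives
$$\frac{d^{3}J}{da^{3}} = \int_{0}^{1} - 3 u^{a} \log{\left(u \right)}^{3} \, du = \frac{18}{\left(a + 1\right)^{4}},$$
and the integrand here is exactly the target integrand, so $I = \frac{18}{\left(a + 1\right)^{4}}$.

Setting $a = \frac{3}{4}$:
$$I = \frac{4608}{2401}.$$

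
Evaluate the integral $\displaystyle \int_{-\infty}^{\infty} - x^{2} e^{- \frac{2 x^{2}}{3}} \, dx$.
$- \frac{3 \sqrt{6} \sqrt{\pi}}{8}$

Consider the simpler parametrised integral
$$J(a) = \int_{-\infty}^{\infty} - e^{- a x^{2}} \, dx = - \frac{\sqrt{\pi}}{\sqrt{a}}.$$

Differentiating under the integral sign brings down a factor of $(-x^2)$:
$$\frac{dJ}{da} = \int_{-\infty}^{\infty} x^{2} e^{- a x^{2}} \, dx = \frac{\sqrt{\pi}}{2 a^{\frac{3}{2}}}.$$

The integral on the left is $-I$, so $I = - \frac{\sqrt{\pi}}{2 a^{\frac{3}{2}}}$.

Setting $a = \frac{2}{3}$:
$$I = - \frac{3 \sqrt{6} \sqrt{\pi}}{8}.$$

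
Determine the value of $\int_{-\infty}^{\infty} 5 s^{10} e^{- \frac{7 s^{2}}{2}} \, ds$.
$\frac{675 \sqrt{14} \sqrt{\pi}}{16807}$

Start from the elementary integral
$$J(a) = \int_{-\infty}^{\infty} 5 e^{- a s^{2}} \, ds = \frac{5 \sqrt{\pi}}{\sqrt{a}}.$$

Differentiating under the integral sign brings down a factor of $(-s^2)$:
$$\frac{dJ}{da} = \int_{-\infty}^{\infty} - 5 s^{2} e^{- a s^{2}} \, ds = - \frac{5 \sqrt{\pi}}{2 a^{\frac{3}{2}}}.$$

Repeating $5$ times in total — each differentiation brings down another $(-s^2)$ — gives
$$\frac{d^{5}J}{da^{5}} = \int_{-\infty}^{\infty} - 5 s^{10} e^{- a s^{2}} \, ds = - \frac{4725 \sqrt{\pi}}{32 a^{\frac{11}{2}}},$$
and the integrand here is $(-1)^{5}$ times the target integrand, so $I = (-1)^{5}\,\frac{d^{5}J}{da^{5}} = \frac{4725 \sqrt{\pi}}{32 a^{\frac{11}{2}}}$.

Setting $a = \frac{7}{2}$:
$$I = \frac{675 \sqrt{14} \sqrt{\pi}}{16807}.$$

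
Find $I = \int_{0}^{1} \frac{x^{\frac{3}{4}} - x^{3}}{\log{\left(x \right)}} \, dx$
$- \log{\left(\frac{16}{7} \right)}$

Introduce a parameter $a$ in the exponent: let $I(a) = \int_{0}^{1} \frac{x^{\frac{3}{4}} - x^{a}}{\log{\left(x \right)}} \, dx$.

Since $\dfrac{\partial}{\partial a}\,x^{a} = x^{a} \ln x$, the $\ln x$ in the denominator cancels and
$$\frac{dI}{da} = \int_{0}^{1} -1 x^{a} \, dx = -1 \left[\frac{x^{a+1}}{a+1}\right]_0^1 = - \frac{1}{a + 1}.$$

Integrating with respect to $a$ gives $I(a) = - \log{\left(\frac{4 a}{7} + \frac{4}{7} \right)} + C$.

At $a = \frac{3}{4}$ the integrand is identically $0$, so $I(\frac{3}{4}) = 0$. The closed form gives $0$, hence $C = 0$.

Setting $a = 3$:
$$I = - \log{\left(\frac{16}{7} \right)}.$$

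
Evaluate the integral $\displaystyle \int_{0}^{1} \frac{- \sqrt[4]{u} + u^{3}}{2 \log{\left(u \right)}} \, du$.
$- \frac{\log{\left(5 \right)}}{2} + 2 \log{\left(2 \right)}$

Introduce a parameter $a$ in the exponent: let $I(a) = \int_{0}^{1} \frac{- \sqrt[4]{u} + u^{a}}{2 \log{\left(u \right)}} \, du$.

Since $\dfrac{\partial}{\partial a}\,u^{a} = u^{a} \ln u$, the $\ln u$ in the denominator cancels and
$$\frac{dI}{da} = \int_{0}^{1} \frac{1}{2} u^{a} \, du = \frac{1}{2} \left[\frac{u^{a+1}}{a+1}\right]_0^1 = \frac{1}{2 \left(a + 1\right)}.$$

Integrating with respect to $a$ gives $I(a) = \frac{\log{\left(a + 1 \right)}}{2} - \frac{\log{\left(5 \right)}}{2} + \log{\left(2 \right)} + C$.

At $a = \frac{1}{4}$ the integrand is identically $0$, so $I(\frac{1}{4}) = 0$. The closed form gives $0$, hence $C = 0$.

Setting $a = 3$:
$$I = - \frac{\log{\left(5 \right)}}{2} + 2 \log{\left(2 \right)}.$$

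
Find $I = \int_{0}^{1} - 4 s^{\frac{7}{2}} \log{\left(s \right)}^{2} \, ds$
$- \frac{64}{729}$

Begin with the known integral
$$J(a) = \int_{0}^{1} - 4 s^{a} \, ds = - \frac{4}{a + 1}.$$

Differentiating under the integral sign brings down a factor of $\ln s$:
$$\frac{dJ}{da} = \int_{0}^{1} - 4 s^{a} \log{\left(s \right)} \, ds = \frac{4}{\left(a + 1\right)^{2}}.$$

Repeating twice in total — each differentiation brings down another $\ln s$ — gives
$$\frac{d^{2}J}{da^{2}} = \int_{0}^{1} - 4 s^{a} \log{\left(s \right)}^{2} \, ds = - \frac{8}{\left(a + 1\right)^{3}},$$
and the integrand here is exactly the target integrand, so $I = - \frac{8}{\left(a + 1\right)^{3}}$.

Setting $a = \frac{7}{2}$:
$$I = - \frac{64}{729}.$$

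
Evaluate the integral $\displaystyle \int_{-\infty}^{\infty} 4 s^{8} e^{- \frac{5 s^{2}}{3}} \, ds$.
$\frac{1701 \sqrt{15} \sqrt{\pi}}{2500}$

Consider the simpler parametrised integral
$$J(a) = \int_{-\infty}^{\infty} 4 e^{- a s^{2}} \, ds = \frac{4 \sqrt{\pi}}{\sqrt{a}}.$$

Differentiating under the integral sign brings down a factor of $(-s^2)$:
$$\frac{dJ}{da} = \int_{-\infty}^{\infty} - 4 s^{2} e^{- a s^{2}} \, ds = - \frac{2 \sqrt{\pi}}{a^{\frac{3}{2}}}.$$

Repeating $4$ times in total — each differentiation brings down another $(-s^2)$ — gives
$$\frac{d^{4}J}{da^{4}} = \int_{-\infty}^{\infty} 4 s^{8} e^{- a s^{2}} \, ds = \frac{105 \sqrt{\pi}}{4 a^{\frac{9}{2}}},$$
and the integrand here is exactly the target integrand, so $I = \frac{105 \sqrt{\pi}}{4 a^{\frac{9}{2}}}$.

Setting $a = \frac{5}{3}$:
$$I = \frac{1701 \sqrt{15} \sqrt{\pi}}{2500}.$$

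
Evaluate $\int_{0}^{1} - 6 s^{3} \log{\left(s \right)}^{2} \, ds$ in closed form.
$- \frac{3}{16}$

Consider the simpler parametrised integral
$$J(a) = \int_{0}^{1} - 6 s^{a} \, ds = - \frac{6}{a + 1}.$$

Differentiating under the integral sign brings down a factor of $\ln s$:
$$\frac{dJ}{da} = \int_{0}^{1} - 6 s^{a} \log{\left(s \right)} \, ds = \frac{6}{\left(a + 1\right)^{2}}.$$

Repeating twice in total — each differentiation brings down another $\ln s$ — gives
$$\frac{d^{2}J}{da^{2}} = \int_{0}^{1} - 6 s^{a} \log{\left(s \right)}^{2} \, ds = - \frac{12}{\left(a + 1\right)^{3}},$$
and the integrand here is exactly the target integrand, so $I = - \frac{12}{\left(a + 1\right)^{3}}$.

Setting $a = 3$:
$$I = - \frac{3}{16}.$$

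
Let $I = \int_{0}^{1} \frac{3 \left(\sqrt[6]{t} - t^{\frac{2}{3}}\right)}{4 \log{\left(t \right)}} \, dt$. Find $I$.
$- \frac{3 \log{\left(10 \right)}}{4} + \frac{3 \log{\left(7 \right)}}{4}$

Replace the exponent $\frac{1}{6}$ by a parameter $a$: let $I(a) = \int_{0}^{1} \frac{3 \left(- t^{\frac{2}{3}} + t^{a}\right)}{4 \log{\left(t \right)}} \, dt$.

Since $\dfrac{\partial}{\partial a}\,t^{a} = t^{a} \ln t$, the $\ln t$ in the denominator cancels and
$$\frac{dI}{da} = \int_{0}^{1} \frac{3}{4} t^{a} \, dt = \frac{3}{4} \left[\frac{t^{a+1}}{a+1}\right]_0^1 = \frac{3}{4 \left(a + 1\right)}.$$

Integrating with respect to $a$ gives $I(a) = \log{\left(\frac{3^{\frac{3}{4}} \sqrt[4]{5} \left(a + 1\right)^{\frac{3}{4}}}{5} \right)} + C$.

At $a = \frac{2}{3}$ the integrand is identically $0$, so $I(\frac{2}{3}) = 0$. The closed form gives $0$, hence $C = 0$.

Setting $a = \frac{1}{6}$:
$$I = - \frac{3 \log{\left(10 \right)}}{4} + \frac{3 \log{\left(7 \right)}}{4}.$$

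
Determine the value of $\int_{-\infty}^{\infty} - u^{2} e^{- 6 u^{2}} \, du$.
$- \frac{\sqrt{6} \sqrt{\pi}}{72}$

Start from the elementary integral
$$J(a) = \int_{-\infty}^{\infty} - e^{- a u^{2}} \, du = - \frac{\sqrt{\pi}}{\sqrt{a}}.$$

Differentiating under the integral sign brings down a factor of $(-u^2)$:
$$\frac{dJ}{da} = \int_{-\infty}^{\infty} u^{2} e^{- a u^{2}} \, du = \frac{\sqrt{\pi}}{2 a^{\frac{3}{2}}}.$$

The integral on the left is $-I$, so $I = - \frac{\sqrt{\pi}}{2 a^{\frac{3}{2}}}$.

Setting $a = 6$:
$$I = - \frac{\sqrt{6} \sqrt{\pi}}{72}.$$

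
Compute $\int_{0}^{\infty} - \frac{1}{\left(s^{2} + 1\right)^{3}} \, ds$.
$- \frac{3 \pi}{16}$

Begin with the known result
$$J(a) = \int_{0}^{\infty} - \frac{1}{a^{2} + s^{2}} \, ds = - \frac{\pi}{2 a}.$$

Differentiating under the integral sign with respect to $a$,
$$\frac{dJ}{da} = \int_{0}^{\infty} \frac{2 a}{\left(a^{2} + s^{2}\right)^{2}} \, ds = \frac{\pi}{2 a^{2}},$$
so $\int_{0}^{\infty} - \frac{1}{\left(a^{2} + s^{2}\right)^{2}} \, ds = - \frac{\pi}{4 a^{3}}$.

Repeating — each differentiation of $1/(s^2+a^2)^j$ produces $-2ja/(s^2+a^2)^{j+1}$ — and dividing through by $-2ja$ at each step yields, after $2$ differentiations in total,
$$\int_{0}^{\infty} - \frac{1}{\left(a^{2} + s^{2}\right)^{3}} \, ds = - \frac{3 \pi}{16 a^{5}}.$$

Setting $a = 1$:
$$I = - \frac{3 \pi}{16}.$$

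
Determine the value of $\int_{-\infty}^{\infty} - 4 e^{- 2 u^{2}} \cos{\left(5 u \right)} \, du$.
$- \frac{2 \sqrt{2} \sqrt{\pi}}{e^{\frac{25}{8}}}$

Treat the cosine frequency as a parameter and define $I(b) = \int_{-\infty}^{\infty} - 4 e^{- 2 u^{2}} \cos{\left(b u \right)} \, du$.

Differentiating under the integral sign,
$$I'(b) = \int_{-\infty}^{\infty} 4 u e^{- 2 u^{2}} \sin{\left(b u \right)} \, du.$$

Integrate $\int_{-\infty}^{\infty} u \sin(b u)\, e^{- 2 u^{2}}\, du$ by parts with $w = \sin(b u)$ and $dv = u\, e^{- 2 u^{2}}\, du$, giving $v = - \frac{e^{- 2 u^{2}}}{4}$. The boundary term vanishes and
$$\int_{-\infty}^{\infty} u \sin(b u)\, e^{- 2 u^{2}}\, du = \frac{b}{4} \int_{-\infty}^{\infty} \cos(b u)\, e^{- 2 u^{2}}\, du,$$
so $I'(b) = - \frac{b}{4}\, I(b)$.

This is a separable first-order ODE; solving with the initial condition $I(0) = \int_{-\infty}^{\infty} - 4 e^{- 2 u^{2}}\,du = - 2 \sqrt{2} \sqrt{\pi}$ gives
$$I(b) = - 2 \sqrt{2} \sqrt{\pi} e^{- \frac{b^{2}}{8}}.$$

Setting $b = 5$:
$$I = - \frac{2 \sqrt{2} \sqrt{\pi}}{e^{\frac{25}{8}}}.$$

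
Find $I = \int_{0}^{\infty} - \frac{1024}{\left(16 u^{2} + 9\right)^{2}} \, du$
$- \frac{64 \pi}{27}$

Start from the standard arctangent integral
$$J(a) = \int_{0}^{\infty} - \frac{4}{a^{2} + u^{2}} \, du = - \frac{2 \pi}{a}.$$

Differentiating under the integral sign with respect to $a$,
$$\frac{dJ}{da} = \int_{0}^{\infty} \frac{8 a}{\left(a^{2} + u^{2}\right)^{2}} \, du = \frac{2 \pi}{a^{2}},$$
so $\int_{0}^{\infty} - \frac{4}{\left(a^{2} + u^{2}\right)^{2}} \, du = - \frac{\pi}{a^{3}}$.

Setting $a = \frac{3}{4}$:
$$I = - \frac{64 \pi}{27}.$$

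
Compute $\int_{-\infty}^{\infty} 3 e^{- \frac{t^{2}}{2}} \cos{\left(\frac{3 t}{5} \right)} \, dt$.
$\frac{3 \sqrt{2} \sqrt{\pi}}{e^{\frac{9}{50}}}$

Let $b$ denote the cosine frequency and define $I(b) = \int_{-\infty}^{\infty} 3 e^{- \frac{t^{2}}{2}} \cos{\left(b t \right)} \, dt$.

Differentiating under the integral sign,
$$I'(b) = \int_{-\infty}^{\infty} - 3 t e^{- \frac{t^{2}}{2}} \sin{\left(b t \right)} \, dt.$$

Integrate $\int_{-\infty}^{\infty} t \sin(b t)\, e^{- \frac{t^{2}}{2}}\, dt$ by parts with $u = \sin(b t)$ and $dv = t\, e^{- \frac{t^{2}}{2}}\, dt$, giving $v = - e^{- \frac{t^{2}}{2}}$. The boundary term vanishes and
$$\int_{-\infty}^{\infty} t \sin(b t)\, e^{- \frac{t^{2}}{2}}\, dt = b \int_{-\infty}^{\infty} \cos(b t)\, e^{- \frac{t^{2}}{2}}\, dt,$$
so $I'(b) = - b\, I(b)$.

This is a separable first-order ODE; solving with the initial condition $I(0) = \int_{-\infty}^{\infty} 3 e^{- \frac{t^{2}}{2}}\,dt = 3 \sqrt{2} \sqrt{\pi}$ gives
$$I(b) = 3 \sqrt{2} \sqrt{\pi} e^{- \frac{b^{2}}{2}}.$$

Setting $b = \frac{3}{5}$:
$$I = \frac{3 \sqrt{2} \sqrt{\pi}}{e^{\frac{9}{50}}}.$$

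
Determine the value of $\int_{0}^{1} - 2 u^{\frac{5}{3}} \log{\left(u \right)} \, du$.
$\frac{9}{32}$

Begin with the known integral
$$J(a) = \int_{0}^{1} - 2 u^{a} \, du = - \frac{2}{a + 1}.$$

Differentiating under the integral sign brings down a factor of $\ln u$:
$$\frac{dJ}{da} = \int_{0}^{1} - 2 u^{a} \log{\left(u \right)} \, du = \frac{2}{\left(a + 1\right)^{2}}.$$

The integral on the left is $I$, so $I = \frac{2}{\left(a + 1\right)^{2}}$.

Setting $a = \frac{5}{3}$:
$$I = \frac{9}{32}.$$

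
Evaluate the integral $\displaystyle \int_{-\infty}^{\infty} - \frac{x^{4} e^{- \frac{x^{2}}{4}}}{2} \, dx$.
$- 12 \sqrt{\pi}$

Begin with the known integral
$$J(a) = \int_{-\infty}^{\infty} - \frac{e^{- a x^{2}}}{2} \, dx = - \frac{\sqrt{\pi}}{2 \sqrt{a}}.$$

Differentiating under the integral sign brings down a factor of $(-x^2)$:
$$\frac{dJ}{da} = \int_{-\infty}^{\infty} \frac{x^{2} e^{- a x^{2}}}{2} \, dx = \frac{\sqrt{\pi}}{4 a^{\frac{3}{2}}}.$$

Repeating twice in total — each differentiation brings down another $(-x^2)$ — gives
$$\frac{d^{2}J}{da^{2}} = \int_{-\infty}^{\infty} - \frac{x^{4} e^{- a x^{2}}}{2} \, dx = - \frac{3 \sqrt{\pi}}{8 a^{\frac{5}{2}}},$$
and the integrand here is exactly the target integrand, so $I = - \frac{3 \sqrt{\pi}}{8 a^{\frac{5}{2}}}$.

Setting $a = \frac{1}{4}$:
$$I = - 12 \sqrt{\pi}.$$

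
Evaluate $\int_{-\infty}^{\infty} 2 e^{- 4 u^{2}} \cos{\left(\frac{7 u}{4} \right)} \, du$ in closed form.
$\frac{\sqrt{\pi}}{e^{\frac{49}{256}}}$

Define $I(b) = \int_{-\infty}^{\infty} 2 e^{- 4 u^{2}} \cos{\left(b u \right)} \, du$.

Differentiating under the integral sign,
$$I'(b) = \int_{-\infty}^{\infty} - 2 u e^{- 4 u^{2}} \sin{\left(b u \right)} \, du.$$

Integrate $\int_{-\infty}^{\infty} u \sin(b u)\, e^{- 4 u^{2}}\, du$ by parts with $w = \sin(b u)$ and $dv = u\, e^{- 4 u^{2}}\, du$, giving $v = - \frac{e^{- 4 u^{2}}}{8}$. The boundary term vanishes and
$$\int_{-\infty}^{\infty} u \sin(b u)\, e^{- 4 u^{2}}\, du = \frac{b}{8} \int_{-\infty}^{\infty} \cos(b u)\, e^{- 4 u^{2}}\, du,$$
so $I'(b) = - \frac{b}{8}\, I(b)$.

This is a separable first-order ODE; solving with the initial condition $I(0) = \int_{-\infty}^{\infty} 2 e^{- 4 u^{2}}\,du = \sqrt{\pi}$ gives
$$I(b) = \sqrt{\pi} e^{- \frac{b^{2}}{16}}.$$

Setting $b = \frac{7}{4}$:
$$I = \frac{\sqrt{\pi}}{e^{\frac{49}{256}}}.$$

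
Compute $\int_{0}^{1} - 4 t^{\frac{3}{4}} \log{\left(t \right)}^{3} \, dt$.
$\frac{6144}{2401}$

Consider the simpler parametrised integral
$$J(a) = \int_{0}^{1} - 4 t^{a} \, dt = - \frac{4}{a + 1}.$$

Differentiating under the integral sign brings down a factor of $\ln t$:
$$\frac{dJ}{da} = \int_{0}^{1} - 4 t^{a} \log{\left(t \right)} \, dt = \frac{4}{\left(a + 1\right)^{2}}.$$

Repeating $3$ times in total — each differentiation brings down another $\ln t$ — gives
$$\frac{d^{3}J}{da^{3}} = \int_{0}^{1} - 4 t^{a} \log{\left(t \right)}^{3} \, dt = \frac{24}{\left(a + 1\right)^{4}},$$
and the integrand here is exactly the target integrand, so $I = \frac{24}{\left(a + 1\right)^{4}}$.

Setting $a = \frac{3}{4}$:
$$I = \frac{6144}{2401}.$$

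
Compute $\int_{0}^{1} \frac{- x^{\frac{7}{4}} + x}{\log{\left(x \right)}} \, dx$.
$\log{\left(\frac{8}{11} \right)}$

Consider the one-parameter family: let $I(a) = \int_{0}^{1} \frac{- x^{\frac{7}{4}} + x^{a}}{\log{\left(x \right)}} \, dx$.

Since $\dfrac{\partial}{\partial a}\,x^{a} = x^{a} \ln x$, the $\ln x$ in the denominator cancels and
$$\frac{dI}{da} = \int_{0}^{1} x^{a} \, dx = \left[\frac{x^{a+1}}{a+1}\right]_0^1 = \frac{1}{a + 1}.$$

Integrating with respect to $a$ gives $I(a) = \log{\left(\frac{4 a}{11} + \frac{4}{11} \right)} + C$.

At $a = \frac{7}{4}$ the integrand is identically $0$, so $I(\frac{7}{4}) = 0$. The closed form gives $0$, hence $C = 0$.

Setting $a = 1$:
$$I = \log{\left(\frac{8}{11} \right)}.$$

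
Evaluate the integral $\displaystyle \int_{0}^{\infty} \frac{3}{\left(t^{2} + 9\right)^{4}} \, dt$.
$\frac{5 \pi}{23328}$

Recall the elementary integral
$$J(a) = \int_{0}^{\infty} \frac{3}{a^{2} + t^{2}} \, dt = \frac{3 \pi}{2 a}.$$

Differentiating under the integral sign with respect to $a$,
$$\frac{dJ}{da} = \int_{0}^{\infty} - \frac{6 a}{\left(a^{2} + t^{2}\right)^{2}} \, dt = - \frac{3 \pi}{2 a^{2}},$$
so $\int_{0}^{\infty} \frac{3}{\left(a^{2} + t^{2}\right)^{2}} \, dt = \frac{3 \pi}{4 a^{3}}$.

Repeating — each differentiation of $1/(t^2+a^2)^j$ produces $-2ja/(t^2+a^2)^{j+1}$ — and dividing through by $-2ja$ at each step yields, after $3$ differentiations in total,
$$\int_{0}^{\infty} \frac{3}{\left(a^{2} + t^{2}\right)^{4}} \, dt = \frac{15 \pi}{32 a^{7}}.$$

Setting $a = 3$:
$$I = \frac{5 \pi}{23328}.$$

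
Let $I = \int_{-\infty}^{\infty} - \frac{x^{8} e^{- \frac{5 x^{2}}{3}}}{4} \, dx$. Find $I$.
$- \frac{1701 \sqrt{15} \sqrt{\pi}}{40000}$

Consider the simpler parametrised integral
$$J(a) = \int_{-\infty}^{\infty} - \frac{e^{- a x^{2}}}{4} \, dx = - \frac{\sqrt{\pi}}{4 \sqrt{a}}.$$

Differentiating under the integral sign brings down a factor of $(-x^2)$:
$$\frac{dJ}{da} = \int_{-\infty}^{\infty} \frac{x^{2} e^{- a x^{2}}}{4} \, dx = \frac{\sqrt{\pi}}{8 a^{\frac{3}{2}}}.$$

Repeating $4$ times in total — each differentiation brings down another $(-x^2)$ — gives
$$\frac{d^{4}J}{da^{4}} = \int_{-\infty}^{\infty} - \frac{x^{8} e^{- a x^{2}}}{4} \, dx = - \frac{105 \sqrt{\pi}}{64 a^{\frac{9}{2}}},$$
and the integrand here is exactly the target integrand, so $I = - \frac{105 \sqrt{\pi}}{64 a^{\frac{9}{2}}}$.

Setting $a = \frac{5}{3}$:
$$I = - \frac{1701 \sqrt{15} \sqrt{\pi}}{40000}.$$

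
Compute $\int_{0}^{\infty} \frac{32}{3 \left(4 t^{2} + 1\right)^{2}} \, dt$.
$\frac{4 \pi}{3}$

Recall the elementary integral
$$J(a) = \int_{0}^{\infty} \frac{2}{3 \left(a^{2} + t^{2}\right)} \, dt = \frac{\pi}{3 a}.$$

Differentiating under the integral sign with respect to $a$,
$$\frac{dJ}{da} = \int_{0}^{\infty} - \frac{4 a}{3 \left(a^{2} + t^{2}\right)^{2}} \, dt = - \frac{\pi}{3 a^{2}},$$
so $\int_{0}^{\infty} \frac{2}{3 \left(a^{2} + t^{2}\right)^{2}} \, dt = \frac{\pi}{6 a^{3}}$.

Setting $a = \frac{1}{2}$:
$$I = \frac{4 \pi}{3}.$$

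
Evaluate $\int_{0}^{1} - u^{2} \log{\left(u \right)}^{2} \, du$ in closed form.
$- \frac{2}{27}$

Begin with the known integral
$$J(a) = \int_{0}^{1} - u^{a} \, du = - \frac{1}{a + 1}.$$

Differentiating under the integral sign brings down a factor of $\ln u$:
$$\frac{dJ}{da} = \int_{0}^{1} - u^{a} \log{\left(u \right)} \, du = \frac{1}{\left(a + 1\right)^{2}}.$$

Repeating twice in total — each differentiation brings down another $\ln u$ — gives
$$\frac{d^{2}J}{da^{2}} = \int_{0}^{1} - u^{a} \log{\left(u \right)}^{2} \, du = - \frac{2}{\left(a + 1\right)^{3}},$$
and the integrand here is exactly the target integrand, so $I = - \frac{2}{\left(a + 1\right)^{3}}$.

Setting $a = 2$:
$$I = - \frac{2}{27}.$$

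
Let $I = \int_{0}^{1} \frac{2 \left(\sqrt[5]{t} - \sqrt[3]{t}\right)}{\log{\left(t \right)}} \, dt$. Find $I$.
$- \log{\left(\frac{100}{81} \right)}$

Introduce a parameter $a$ in the exponent: let $I(a) = \int_{0}^{1} \frac{2 \left(\sqrt[5]{t} - t^{a}\right)}{\log{\left(t \right)}} \, dt$.

Since $\dfrac{\partial}{\partial a}\,t^{a} = t^{a} \ln t$, the $\ln t$ in the denominator cancels and
$$\frac{dI}{da} = \int_{0}^{1} -2 t^{a} \, dt = -2 \left[\frac{t^{a+1}}{a+1}\right]_0^1 = - \frac{2}{a + 1}.$$

Integrating with respect to $a$ gives $I(a) = - \log{\left(\frac{25 \left(a + 1\right)^{2}}{36} \right)} + C$.

At $a = \frac{1}{5}$ the integrand is identically $0$, so $I(\frac{1}{5}) = 0$. The closed form gives $0$, hence $C = 0$.

Setting $a = \frac{1}{3}$:
$$I = - \log{\left(\frac{100}{81} \right)}.$$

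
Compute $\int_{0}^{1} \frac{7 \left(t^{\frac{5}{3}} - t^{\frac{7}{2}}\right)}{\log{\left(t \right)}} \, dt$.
$- \log{\left(\frac{10460353203}{268435456} \right)}$

Replace the exponent $\frac{7}{2}$ by a parameter $a$: let $I(a) = \int_{0}^{1} \frac{7 \left(t^{\frac{5}{3}} - t^{a}\right)}{\log{\left(t \right)}} \, dt$.

Since $\dfrac{\partial}{\partial a}\,t^{a} = t^{a} \ln t$, the $\ln t$ in the denominator cancels and
$$\frac{dI}{da} = \int_{0}^{1} -7 t^{a} \, dt = -7 \left[\frac{t^{a+1}}{a+1}\right]_0^1 = - \frac{7}{a + 1}.$$

Integrating with respect to $a$ gives $I(a) = - \log{\left(\frac{2187 \left(a + 1\right)^{7}}{2097152} \right)} + C$.

At $a = \frac{5}{3}$ the integrand is identically $0$, so $I(\frac{5}{3}) = 0$. The closed form gives $0$, hence $C = 0$.

Setting $a = \frac{7}{2}$:
$$I = - \log{\left(\frac{10460353203}{268435456} \right)}.$$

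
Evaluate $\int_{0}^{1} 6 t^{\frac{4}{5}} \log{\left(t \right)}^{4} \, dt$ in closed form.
$\frac{50000}{6561}$

Consider the simpler parametrised integral
$$J(a) = \int_{0}^{1} 6 t^{a} \, dt = \frac{6}{a + 1}.$$

Differentiating under the integral sign brings down a factor of $\ln t$:
$$\frac{dJ}{da} = \int_{0}^{1} 6 t^{a} \log{\left(t \right)} \, dt = - \frac{6}{\left(a + 1\right)^{2}}.$$

Repeating $4$ times in total — each differentiation brings down another $\ln t$ — gives
$$\frac{d^{4}J}{da^{4}} = \int_{0}^{1} 6 t^{a} \log{\left(t \right)}^{4} \, dt = \frac{144}{\left(a + 1\right)^{5}},$$
and the integrand here is exactly the target integrand, so $I = \frac{144}{\left(a + 1\right)^{5}}$.

Setting $a = \frac{4}{5}$:
$$I = \frac{50000}{6561}.$$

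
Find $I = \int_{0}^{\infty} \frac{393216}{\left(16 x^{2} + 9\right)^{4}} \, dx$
$\frac{5120 \pi}{729}$

Recall the elementary integral
$$J(a) = \int_{0}^{\infty} \frac{6}{a^{2} + x^{2}} \, dx = \frac{3 \pi}{a}.$$

Differentiating under the integral sign with respect to $a$,
$$\frac{dJ}{da} = \int_{0}^{\infty} - \frac{12 a}{\left(a^{2} + x^{2}\right)^{2}} \, dx = - \frac{3 \pi}{a^{2}},$$
so $\int_{0}^{\infty} \frac{6}{\left(a^{2} + x^{2}\right)^{2}} \, dx = \frac{3 \pi}{2 a^{3}}$.

Repeating — each differentiation of $1/(x^2+a^2)^j$ produces $-2ja/(x^2+a^2)^{j+1}$ — and dividing through by $-2ja$ at each step yields, after $3$ differentiations in total,
$$\int_{0}^{\infty} \frac{6}{\left(a^{2} + x^{2}\right)^{4}} \, dx = \frac{15 \pi}{16 a^{7}}.$$

Setting $a = \frac{3}{4}$:
$$I = \frac{5120 \pi}{729}.$$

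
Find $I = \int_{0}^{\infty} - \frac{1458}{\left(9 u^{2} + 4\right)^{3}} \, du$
$- \frac{729 \pi}{256}$

Start from the standard arctangent integral
$$J(a) = \int_{0}^{\infty} - \frac{2}{a^{2} + u^{2}} \, du = - \frac{\pi}{a}.$$

Differentiating under the integral sign with respect to $a$,
$$\frac{dJ}{da} = \int_{0}^{\infty} \frac{4 a}{\left(a^{2} + u^{2}\right)^{2}} \, du = \frac{\pi}{a^{2}},$$
so $\int_{0}^{\infty} - \frac{2}{\left(a^{2} + u^{2}\right)^{2}} \, du = - \frac{\pi}{2 a^{3}}$.

Repeating — each differentiation of $1/(u^2+a^2)^j$ produces $-2ja/(u^2+a^2)^{j+1}$ — and dividing through by $-2ja$ at each step yields, after $2$ differentiations in total,
$$\int_{0}^{\infty} - \frac{2}{\left(a^{2} + u^{2}\right)^{3}} \, du = - \frac{3 \pi}{8 a^{5}}.$$

Setting $a = \frac{2}{3}$:
$$I = - \frac{729 \pi}{256}.$$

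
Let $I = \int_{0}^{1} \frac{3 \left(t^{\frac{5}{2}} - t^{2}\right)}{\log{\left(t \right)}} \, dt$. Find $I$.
$\log{\left(\frac{343}{216} \right)}$

Consider the one-parameter family: let $I(a) = \int_{0}^{1} \frac{3 \left(- t^{2} + t^{a}\right)}{\log{\left(t \right)}} \, dt$.

Since $\dfrac{\partial}{\partial a}\,t^{a} = t^{a} \ln t$, the $\ln t$ in the denominator cancels and
$$\frac{dI}{da} = \int_{0}^{1} 3 t^{a} \, dt = 3 \left[\frac{t^{a+1}}{a+1}\right]_0^1 = \frac{3}{a + 1}.$$

Integrating with respect to $a$ gives $I(a) = \log{\left(\frac{\left(a + 1\right)^{3}}{27} \right)} + C$.

At $a = 2$ the integrand is identically $0$, so $I(2) = 0$. The closed form gives $0$, hence $C = 0$.

Setting $a = \frac{5}{2}$:
$$I = \log{\left(\frac{343}{216} \right)}.$$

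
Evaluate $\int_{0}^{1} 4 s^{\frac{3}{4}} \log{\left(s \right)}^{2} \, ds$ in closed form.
$\frac{512}{343}$

Begin with the known integral
$$J(a) = \int_{0}^{1} 4 s^{a} \, ds = \frac{4}{a + 1}.$$

Differentiating under the integral sign brings down a factor of $\ln s$:
$$\frac{dJ}{da} = \int_{0}^{1} 4 s^{a} \log{\left(s \right)} \, ds = - \frac{4}{\left(a + 1\right)^{2}}.$$

Repeating twice in total — each differentiation brings down another $\ln s$ — gives
$$\frac{d^{2}J}{da^{2}} = \int_{0}^{1} 4 s^{a} \log{\left(s \right)}^{2} \, ds = \frac{8}{\left(a + 1\right)^{3}},$$
and the integrand here is exactly the target integrand, so $I = \frac{8}{\left(a + 1\right)^{3}}$.

Setting $a = \frac{3}{4}$:
$$I = \frac{512}{343}.$$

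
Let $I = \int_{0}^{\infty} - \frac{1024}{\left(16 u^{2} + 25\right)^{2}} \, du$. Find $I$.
$- \frac{64 \pi}{125}$

Start from the standard arctangent integral
$$J(a) = \int_{0}^{\infty} - \frac{4}{a^{2} + u^{2}} \, du = - \frac{2 \pi}{a}.$$

Differentiating under the integral sign with respect to $a$,
$$\frac{dJ}{da} = \int_{0}^{\infty} \frac{8 a}{\left(a^{2} + u^{2}\right)^{2}} \, du = \frac{2 \pi}{a^{2}},$$
so $\int_{0}^{\infty} - \frac{4}{\left(a^{2} + u^{2}\right)^{2}} \, du = - \frac{\pi}{a^{3}}$.

Setting $a = \frac{5}{4}$:
$$I = - \frac{64 \pi}{125}.$$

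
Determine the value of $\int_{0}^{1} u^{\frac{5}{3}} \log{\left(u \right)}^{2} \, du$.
$\frac{27}{256}$

Consider the simpler parametrised integral
$$J(a) = \int_{0}^{1} u^{a} \, du = \frac{1}{a + 1}.$$

Differentiating under the integral sign brings down a factor of $\ln u$:
$$\frac{dJ}{da} = \int_{0}^{1} u^{a} \log{\left(u \right)} \, du = - \frac{1}{\left(a + 1\right)^{2}}.$$

Repeating twice in total — each differentiation brings down another $\ln u$ — gives
$$\frac{d^{2}J}{da^{2}} = \int_{0}^{1} u^{a} \log{\left(u \right)}^{2} \, du = \frac{2}{\left(a + 1\right)^{3}},$$
and the integrand here is exactly the target integrand, so $I = \frac{2}{\left(a + 1\right)^{3}}$.

Setting $a = \frac{5}{3}$:
$$I = \frac{27}{256}.$$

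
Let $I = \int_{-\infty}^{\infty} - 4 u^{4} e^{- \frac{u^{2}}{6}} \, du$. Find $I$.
$- 108 \sqrt{6} \sqrt{\pi}$

Start from the elementary integral
$$J(a) = \int_{-\infty}^{\infty} - 4 e^{- a u^{2}} \, du = - \frac{4 \sqrt{\pi}}{\sqrt{a}}.$$

Differentiating under the integral sign brings down a factor of $(-u^2)$:
$$\frac{dJ}{da} = \int_{-\infty}^{\infty} 4 u^{2} e^{- a u^{2}} \, du = \frac{2 \sqrt{\pi}}{a^{\frac{3}{2}}}.$$

Repeating twice in total — each differentiation brings down another $(-u^2)$ — gives
$$\frac{d^{2}J}{da^{2}} = \int_{-\infty}^{\infty} - 4 u^{4} e^{- a u^{2}} \, du = - \frac{3 \sqrt{\pi}}{a^{\frac{5}{2}}},$$
and the integrand here is exactly the target integrand, so $I = - \frac{3 \sqrt{\pi}}{a^{\frac{5}{2}}}$.

Setting $a = \frac{1}{6}$:
$$I = - 108 \sqrt{6} \sqrt{\pi}.$$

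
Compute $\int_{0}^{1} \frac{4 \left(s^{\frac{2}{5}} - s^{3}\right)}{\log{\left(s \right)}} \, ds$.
$- \log{\left(\frac{160000}{2401} \right)}$

Consider the one-parameter family: let $I(a) = \int_{0}^{1} \frac{4 \left(s^{\frac{2}{5}} - s^{a}\right)}{\log{\left(s \right)}} \, ds$.

Since $\dfrac{\partial}{\partial a}\,s^{a} = s^{a} \ln s$, the $\ln s$ in the denominator cancels and
$$\frac{dI}{da} = \int_{0}^{1} -4 s^{a} \, ds = -4 \left[\frac{s^{a+1}}{a+1}\right]_0^1 = - \frac{4}{a + 1}.$$

Integrating with respect to $a$ gives $I(a) = - \log{\left(\frac{625 \left(a + 1\right)^{4}}{2401} \right)} + C$.

At $a = \frac{2}{5}$ the integrand is identically $0$, so $I(\frac{2}{5}) = 0$. The closed form gives $0$, hence $C = 0$.

Setting $a = 3$:
$$I = - \log{\left(\frac{160000}{2401} \right)}.$$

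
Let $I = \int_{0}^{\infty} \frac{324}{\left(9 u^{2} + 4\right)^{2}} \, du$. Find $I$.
$\frac{27 \pi}{8}$

Start from the standard arctangent integral
$$J(a) = \int_{0}^{\infty} \frac{4}{a^{2} + u^{2}} \, du = \frac{2 \pi}{a}.$$

Differentiating under the integral sign with respect to $a$,
$$\frac{dJ}{da} = \int_{0}^{\infty} - \frac{8 a}{\left(a^{2} + u^{2}\right)^{2}} \, du = - \frac{2 \pi}{a^{2}},$$
so $\int_{0}^{\infty} \frac{4}{\left(a^{2} + u^{2}\right)^{2}} \, du = \frac{\pi}{a^{3}}$.

Setting $a = \frac{2}{3}$:
$$I = \frac{27 \pi}{8}.$$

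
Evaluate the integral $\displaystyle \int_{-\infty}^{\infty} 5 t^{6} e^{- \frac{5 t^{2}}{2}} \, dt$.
$\frac{3 \sqrt{10} \sqrt{\pi}}{25}$

Consider the simpler parametrised integral
$$J(a) = \int_{-\infty}^{\infty} 5 e^{- a t^{2}} \, dt = \frac{5 \sqrt{\pi}}{\sqrt{a}}.$$

Differentiating under the integral sign brings down a factor of $(-t^2)$:
$$\frac{dJ}{da} = \int_{-\infty}^{\infty} - 5 t^{2} e^{- a t^{2}} \, dt = - \frac{5 \sqrt{\pi}}{2 a^{\frac{3}{2}}}.$$

Repeating $3$ times in total — each differentiation brings down another $(-t^2)$ — gives
$$\frac{d^{3}J}{da^{3}} = \int_{-\infty}^{\infty} - 5 t^{6} e^{- a t^{2}} \, dt = - \frac{75 \sqrt{\pi}}{8 a^{\frac{7}{2}}},$$
and the integrand here is $(-1)^{3}$ times the target integrand, so $I = (-1)^{3}\,\frac{d^{3}J}{da^{3}} = \frac{75 \sqrt{\pi}}{8 a^{\frac{7}{2}}}$.

Setting $a = \frac{5}{2}$:
$$I = \frac{3 \sqrt{10} \sqrt{\pi}}{25}.$$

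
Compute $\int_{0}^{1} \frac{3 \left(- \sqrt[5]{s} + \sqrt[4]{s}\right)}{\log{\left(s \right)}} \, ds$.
$- \log{\left(\frac{13824}{15625} \right)}$

Introduce a parameter $a$ in the exponent: let $I(a) = \int_{0}^{1} \frac{3 \left(\sqrt[4]{s} - s^{a}\right)}{\log{\left(s \right)}} \, ds$.

Since $\dfrac{\partial}{\partial a}\,s^{a} = s^{a} \ln s$, the $\ln s$ in the denominator cancels and
$$\frac{dI}{da} = \int_{0}^{1} -3 s^{a} \, ds = -3 \left[\frac{s^{a+1}}{a+1}\right]_0^1 = - \frac{3}{a + 1}.$$

Integrating with respect to $a$ gives $I(a) = - \log{\left(\frac{64 \left(a + 1\right)^{3}}{125} \right)} + C$.

At $a = \frac{1}{4}$ the integrand is identically $0$, so $I(\frac{1}{4}) = 0$. The closed form gives $0$, hence $C = 0$.

Setting $a = \frac{1}{5}$:
$$I = - \log{\left(\frac{13824}{15625} \right)}.$$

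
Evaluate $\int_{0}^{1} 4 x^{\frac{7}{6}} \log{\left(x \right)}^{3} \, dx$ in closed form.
$- \frac{31104}{28561}$

Start from the elementary integral
$$J(a) = \int_{0}^{1} 4 x^{a} \, dx = \frac{4}{a + 1}.$$

Differentiating under the integral sign brings down a factor of $\ln x$:
$$\frac{dJ}{da} = \int_{0}^{1} 4 x^{a} \log{\left(x \right)} \, dx = - \frac{4}{\left(a + 1\right)^{2}}.$$

Repeating $3$ times in total — each differentiation brings down another $\ln x$ — gives
$$\frac{d^{3}J}{da^{3}} = \int_{0}^{1} 4 x^{a} \log{\left(x \right)}^{3} \, dx = - \frac{24}{\left(a + 1\right)^{4}},$$
and the integrand here is exactly the target integrand, so $I = - \frac{24}{\left(a + 1\right)^{4}}$.

Setting $a = \frac{7}{6}$:
$$I = - \frac{31104}{28561}.$$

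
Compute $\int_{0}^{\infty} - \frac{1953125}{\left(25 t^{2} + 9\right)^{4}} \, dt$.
$- \frac{1953125 \pi}{69984}$

Begin with the known result
$$J(a) = \int_{0}^{\infty} - \frac{5}{a^{2} + t^{2}} \, dt = - \frac{5 \pi}{2 a}.$$

Differentiating under the integral sign with respect to $a$,
$$\frac{dJ}{da} = \int_{0}^{\infty} \frac{10 a}{\left(a^{2} + t^{2}\right)^{2}} \, dt = \frac{5 \pi}{2 a^{2}},$$
so $\int_{0}^{\infty} - \frac{5}{\left(a^{2} + t^{2}\right)^{2}} \, dt = - \frac{5 \pi}{4 a^{3}}$.

Repeating — each differentiation of $1/(t^2+a^2)^j$ produces $-2ja/(t^2+a^2)^{j+1}$ — and dividing through by $-2ja$ at each step yields, after $3$ differentiations in total,
$$\int_{0}^{\infty} - \frac{5}{\left(a^{2} + t^{2}\right)^{4}} \, dt = - \frac{25 \pi}{32 a^{7}}.$$

Setting $a = \frac{3}{5}$:
$$I = - \frac{1953125 \pi}{69984}.$$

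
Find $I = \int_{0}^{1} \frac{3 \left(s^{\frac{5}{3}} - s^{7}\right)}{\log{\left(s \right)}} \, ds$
$- \log{\left(27 \right)}$

Replace the exponent $\frac{5}{3}$ by a parameter $a$: let $I(a) = \int_{0}^{1} \frac{3 \left(- s^{7} + s^{a}\right)}{\log{\left(s \right)}} \, ds$.

Since $\dfrac{\partial}{\partial a}\,s^{a} = s^{a} \ln s$, the $\ln s$ in the denominator cancels and
$$\frac{dI}{da} = \int_{0}^{1} 3 s^{a} \, ds = 3 \left[\frac{s^{a+1}}{a+1}\right]_0^1 = \frac{3}{a + 1}.$$

Integrating with respect to $a$ gives $I(a) = \log{\left(\frac{\left(a + 1\right)^{3}}{512} \right)} + C$.

At $a = 7$ the integrand is identically $0$, so $I(7) = 0$. The closed form gives $0$, hence $C = 0$.

Setting $a = \frac{5}{3}$:
$$I = - \log{\left(27 \right)}.$$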